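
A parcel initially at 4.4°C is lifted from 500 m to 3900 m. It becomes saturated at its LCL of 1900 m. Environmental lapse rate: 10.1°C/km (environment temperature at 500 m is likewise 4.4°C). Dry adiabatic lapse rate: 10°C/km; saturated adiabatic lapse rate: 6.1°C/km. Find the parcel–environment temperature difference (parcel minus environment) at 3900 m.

Parcel:
  From 500 m to 1900 m (dry): cools by 10 × 1.4 = 14°C, giving -9.6°C.
  From 1900 m to 3900 m (saturated): cools by 6.1 × 2 = 12.2°C, giving -21.8°C.
Environment:
  From 500 m to 3900 m (environment): cools by 10.1 × 3.4 = 34.34°C, giving -29.94°C.
T_parcel − T_env = -21.8 − (-29.94) = +8.14°C

+8.14°C (parcel warmer than environment)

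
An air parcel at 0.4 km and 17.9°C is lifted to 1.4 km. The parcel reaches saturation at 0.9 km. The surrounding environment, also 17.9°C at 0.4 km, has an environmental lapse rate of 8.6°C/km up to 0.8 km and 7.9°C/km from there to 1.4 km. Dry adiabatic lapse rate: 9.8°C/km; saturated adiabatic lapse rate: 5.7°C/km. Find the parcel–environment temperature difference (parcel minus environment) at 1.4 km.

Parcel:
  Dry to 900 m: -9.8 × 0.5 km = -4.9°C, so T = 13°C.
  Saturated to 1400 m: -5.7 × 0.5 km = -2.85°C, so T = 10.15°C.
Environment:
  Environment, lower layer to 800 m: -8.6 × 0.4 km = -3.44°C, so T = 14.46°C.
  Environment, upper layer to 1400 m: -7.9 × 0.6 km = -4.74°C, so T = 9.72°C.
T_parcel − T_env = 10.15 − 9.72 = +0.43°C

+0.43°C (parcel warmer than environment)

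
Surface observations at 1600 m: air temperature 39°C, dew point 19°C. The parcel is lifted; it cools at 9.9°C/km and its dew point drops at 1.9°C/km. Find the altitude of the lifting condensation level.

T and T_d converge at 9.9 − 1.9 = 8°C per km
Height above start = (39 − 19) / 8 = 2.5 km
LCL altitude = 1600 m + 2500 m = 4100 m

4100 m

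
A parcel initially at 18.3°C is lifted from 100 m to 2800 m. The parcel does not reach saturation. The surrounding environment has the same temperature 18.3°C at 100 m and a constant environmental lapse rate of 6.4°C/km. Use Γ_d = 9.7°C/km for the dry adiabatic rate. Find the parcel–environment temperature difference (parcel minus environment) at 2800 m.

Parcel:
  Dry to 2800 m: -9.7 × 2.7 km = -26.19°C, so T = -7.89°C.
Environment:
  Environment to 2800 m: -6.4 × 2.7 km = -17.28°C, so T = 1.02°C.
T_parcel − T_env = -7.89 − 1.02 = -8.91°C

-8.91°C (parcel cooler than environment)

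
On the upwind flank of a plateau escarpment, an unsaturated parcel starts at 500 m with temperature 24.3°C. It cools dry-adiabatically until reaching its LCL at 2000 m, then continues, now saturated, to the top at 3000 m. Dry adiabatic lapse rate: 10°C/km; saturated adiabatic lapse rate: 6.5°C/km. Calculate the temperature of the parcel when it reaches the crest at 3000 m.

500 → 2000 m (dry, 10°C/km): ΔT = -10 × 1.5 = -15°C → T = 9.3°C
2000 → 3000 m (saturated, 6.5°C/km): ΔT = -6.5 × 1 = -6.5°C → T = 2.8°C

2.8°C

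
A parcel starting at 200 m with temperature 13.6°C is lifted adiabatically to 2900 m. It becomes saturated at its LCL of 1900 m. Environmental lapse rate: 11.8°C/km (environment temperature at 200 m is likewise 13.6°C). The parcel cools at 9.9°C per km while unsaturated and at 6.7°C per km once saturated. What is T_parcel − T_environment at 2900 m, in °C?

Parcel:
  200–1900 m, dry: Δz = 1.7 km ⇒ ΔT = -16.83°C; T = -3.23°C
  1900–2900 m, saturated: Δz = 1 km ⇒ ΔT = -6.7°C; T = -9.93°C
Environment:
  200–2900 m, environment: Δz = 2.7 km ⇒ ΔT = -31.86°C; T = -18.26°C
T_parcel − T_env = -9.93 − (-18.26) = +8.33°C

+8.33°C (parcel warmer than environment)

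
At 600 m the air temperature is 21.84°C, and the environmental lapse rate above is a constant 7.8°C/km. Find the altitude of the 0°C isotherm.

3400 m

Height above start = (21.84 − 0) / 7.8 = 2.8 km
Altitude = 600 m + 2800 m = 3400 m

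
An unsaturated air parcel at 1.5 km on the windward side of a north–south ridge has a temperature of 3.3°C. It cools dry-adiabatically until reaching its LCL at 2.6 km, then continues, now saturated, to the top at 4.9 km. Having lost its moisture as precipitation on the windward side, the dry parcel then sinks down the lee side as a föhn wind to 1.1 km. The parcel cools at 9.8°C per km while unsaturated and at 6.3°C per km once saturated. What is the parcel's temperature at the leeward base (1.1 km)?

From 1500 m to 2600 m (dry): cools by 9.8 × 1.1 = 10.78°C, giving -7.48°C.
From 2600 m to 4900 m (saturated): cools by 6.3 × 2.3 = 14.49°C, giving -21.97°C.
From 4900 m to 1100 m (dry descent): warms by 9.8 × 3.8 = 37.24°C, giving 15.27°C.

15.27°C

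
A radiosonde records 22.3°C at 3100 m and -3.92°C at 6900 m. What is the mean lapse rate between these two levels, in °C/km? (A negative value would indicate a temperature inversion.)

Γ = −ΔT/Δz = (22.3 − (-3.92)) / (6900 − 3100) m
  = 26.22°C / 3.8 km = 6.9°C/km

6.9°C/km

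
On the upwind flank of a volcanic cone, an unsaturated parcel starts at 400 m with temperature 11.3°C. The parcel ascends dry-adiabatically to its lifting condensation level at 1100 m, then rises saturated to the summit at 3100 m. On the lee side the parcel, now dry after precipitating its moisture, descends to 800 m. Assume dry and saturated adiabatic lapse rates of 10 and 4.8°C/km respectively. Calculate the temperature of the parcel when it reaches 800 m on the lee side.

Dry to 1100 m: -10 × 0.7 km = -7°C, so T = 4.3°C.
Saturated to 3100 m: -4.8 × 2 km = -9.6°C, so T = -5.3°C.
Dry descent to 800 m: +10 × 2.3 km = +23°C, so T = 17.7°C.

17.7°C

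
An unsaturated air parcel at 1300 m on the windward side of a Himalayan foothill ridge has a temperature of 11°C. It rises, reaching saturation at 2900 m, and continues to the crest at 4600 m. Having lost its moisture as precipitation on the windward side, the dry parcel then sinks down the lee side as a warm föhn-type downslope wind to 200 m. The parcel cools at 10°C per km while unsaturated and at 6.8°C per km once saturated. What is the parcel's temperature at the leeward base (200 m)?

1300–2900 m, dry: Δz = 1.6 km ⇒ ΔT = -16°C; T = -5°C
2900–4600 m, saturated: Δz = 1.7 km ⇒ ΔT = -11.56°C; T = -16.56°C
4600–200 m, dry descent: Δz = 4.4 km ⇒ ΔT = +44°C; T = 27.44°C

27.44°C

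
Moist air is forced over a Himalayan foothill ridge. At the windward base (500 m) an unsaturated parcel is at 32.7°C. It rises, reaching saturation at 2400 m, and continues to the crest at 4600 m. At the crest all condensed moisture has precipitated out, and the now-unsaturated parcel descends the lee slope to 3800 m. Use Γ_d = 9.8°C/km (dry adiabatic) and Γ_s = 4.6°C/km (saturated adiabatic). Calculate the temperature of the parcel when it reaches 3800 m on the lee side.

11.8°C

Dry to 2400 m: -9.8 × 1.9 km = -18.62°C, so T = 14.08°C.
Saturated to 4600 m: -4.6 × 2.2 km = -10.12°C, so T = 3.96°C.
Dry descent to 3800 m: +9.8 × 0.8 km = +7.84°C, so T = 11.8°C.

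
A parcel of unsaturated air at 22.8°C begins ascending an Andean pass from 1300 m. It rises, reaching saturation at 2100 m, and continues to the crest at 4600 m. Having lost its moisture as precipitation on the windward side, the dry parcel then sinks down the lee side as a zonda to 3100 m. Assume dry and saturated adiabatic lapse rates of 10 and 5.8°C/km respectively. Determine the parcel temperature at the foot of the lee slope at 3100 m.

15.3°C

1300 → 2100 m (dry, 10°C/km): ΔT = -10 × 0.8 = -8°C → T = 14.8°C
2100 → 4600 m (saturated, 5.8°C/km): ΔT = -5.8 × 2.5 = -14.5°C → T = 0.3°C
4600 → 3100 m (dry descent, 10°C/km): ΔT = +10 × 1.5 = +15°C → T = 15.3°C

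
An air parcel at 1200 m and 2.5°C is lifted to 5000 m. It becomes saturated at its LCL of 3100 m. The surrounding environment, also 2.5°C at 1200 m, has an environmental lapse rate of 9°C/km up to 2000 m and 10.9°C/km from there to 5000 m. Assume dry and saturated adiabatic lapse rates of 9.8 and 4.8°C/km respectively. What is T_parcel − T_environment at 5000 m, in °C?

+12.16°C (parcel warmer than environment)

Parcel:
  1200 → 3100 m (dry, 9.8°C/km): ΔT = -9.8 × 1.9 = -18.62°C → T = -16.12°C
  3100 → 5000 m (saturated, 4.8°C/km): ΔT = -4.8 × 1.9 = -9.12°C → T = -25.24°C
Environment:
  1200 → 2000 m (environment, lower layer, 9°C/km): ΔT = -9 × 0.8 = -7.2°C → T = -4.7°C
  2000 → 5000 m (environment, upper layer, 10.9°C/km): ΔT = -10.9 × 3 = -32.7°C → T = -37.4°C
T_parcel − T_env = -25.24 − (-37.4) = +12.16°C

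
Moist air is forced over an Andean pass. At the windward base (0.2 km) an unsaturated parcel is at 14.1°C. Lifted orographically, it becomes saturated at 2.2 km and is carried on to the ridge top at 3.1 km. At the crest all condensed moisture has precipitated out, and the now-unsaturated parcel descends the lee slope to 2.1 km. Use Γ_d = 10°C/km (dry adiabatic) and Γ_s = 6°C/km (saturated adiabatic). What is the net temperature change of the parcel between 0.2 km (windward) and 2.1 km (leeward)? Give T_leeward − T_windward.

-15.4°C

From 200 m to 2200 m (dry): cools by 10 × 2 = 20°C, giving -5.9°C.
From 2200 m to 3100 m (saturated): cools by 6 × 0.9 = 5.4°C, giving -11.3°C.
From 3100 m to 2100 m (dry descent): warms by 10 × 1 = 10°C, giving -1.3°C.
Net change vs windward start: -1.3 − 14.1 = -15.4°C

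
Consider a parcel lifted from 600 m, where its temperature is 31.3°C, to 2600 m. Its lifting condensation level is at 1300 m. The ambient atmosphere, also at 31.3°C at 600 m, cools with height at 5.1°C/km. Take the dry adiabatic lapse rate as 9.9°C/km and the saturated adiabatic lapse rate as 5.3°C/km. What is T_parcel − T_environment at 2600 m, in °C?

Parcel:
  600 → 1300 m (dry, 9.9°C/km): ΔT = -9.9 × 0.7 = -6.93°C → T = 24.37°C
  1300 → 2600 m (saturated, 5.3°C/km): ΔT = -5.3 × 1.3 = -6.89°C → T = 17.48°C
Environment:
  600 → 2600 m (environment, 5.1°C/km): ΔT = -5.1 × 2 = -10.2°C → T = 21.1°C
T_parcel − T_env = 17.48 − 21.1 = -3.62°C

-3.62°C (parcel cooler than environment)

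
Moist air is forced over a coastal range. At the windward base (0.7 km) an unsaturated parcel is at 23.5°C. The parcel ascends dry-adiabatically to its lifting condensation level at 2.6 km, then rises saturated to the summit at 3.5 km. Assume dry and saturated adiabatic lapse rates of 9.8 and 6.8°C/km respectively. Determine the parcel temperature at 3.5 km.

-1.24°C

Dry to 2600 m: -9.8 × 1.9 km = -18.62°C, so T = 4.88°C.
Saturated to 3500 m: -6.8 × 0.9 km = -6.12°C, so T = -1.24°C.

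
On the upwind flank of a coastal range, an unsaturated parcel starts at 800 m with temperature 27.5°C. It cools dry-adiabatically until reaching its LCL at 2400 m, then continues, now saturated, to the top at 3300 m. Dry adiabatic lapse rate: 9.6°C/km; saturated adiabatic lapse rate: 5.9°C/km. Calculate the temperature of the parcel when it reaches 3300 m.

6.83°C

800 → 2400 m (dry, 9.6°C/km): ΔT = -9.6 × 1.6 = -15.36°C → T = 12.14°C
2400 → 3300 m (saturated, 5.9°C/km): ΔT = -5.9 × 0.9 = -5.31°C → T = 6.83°C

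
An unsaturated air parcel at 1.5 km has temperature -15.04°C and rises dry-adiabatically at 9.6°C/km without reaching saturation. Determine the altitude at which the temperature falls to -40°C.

Height above start = (-15.04 − (-40)) / 9.6 = 2.6 km
Altitude = 1500 m + 2600 m = 4100 m

4.1 km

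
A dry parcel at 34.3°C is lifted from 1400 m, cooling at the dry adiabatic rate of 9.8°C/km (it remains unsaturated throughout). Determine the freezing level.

Height above start = (34.3 − 0) / 9.8 = 3.5 km
Altitude = 1400 m + 3500 m = 4900 m

4900 m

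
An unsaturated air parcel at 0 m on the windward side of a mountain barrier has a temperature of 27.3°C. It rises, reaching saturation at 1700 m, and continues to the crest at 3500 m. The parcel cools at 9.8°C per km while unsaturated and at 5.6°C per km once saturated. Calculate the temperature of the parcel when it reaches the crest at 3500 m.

From 0 m to 1700 m (dry): cools by 9.8 × 1.7 = 16.66°C, giving 10.64°C.
From 1700 m to 3500 m (saturated): cools by 5.6 × 1.8 = 10.08°C, giving 0.56°C.

0.56°C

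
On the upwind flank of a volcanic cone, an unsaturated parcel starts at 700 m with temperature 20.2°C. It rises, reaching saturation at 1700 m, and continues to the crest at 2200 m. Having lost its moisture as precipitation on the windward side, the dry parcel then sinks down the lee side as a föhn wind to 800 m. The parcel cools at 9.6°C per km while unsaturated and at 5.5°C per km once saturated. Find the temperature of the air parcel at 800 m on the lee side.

21.29°C

700 → 1700 m (dry, 9.6°C/km): ΔT = -9.6 × 1 = -9.6°C → T = 10.6°C
1700 → 2200 m (saturated, 5.5°C/km): ΔT = -5.5 × 0.5 = -2.75°C → T = 7.85°C
2200 → 800 m (dry descent, 9.6°C/km): ΔT = +9.6 × 1.4 = +13.44°C → T = 21.29°C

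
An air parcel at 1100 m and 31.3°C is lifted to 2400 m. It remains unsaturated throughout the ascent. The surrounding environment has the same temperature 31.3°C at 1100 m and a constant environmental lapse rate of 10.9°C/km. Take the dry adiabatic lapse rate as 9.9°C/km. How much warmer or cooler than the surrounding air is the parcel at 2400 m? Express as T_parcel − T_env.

+1.3°C (parcel warmer than environment)

Parcel:
  Dry to 2400 m: -9.9 × 1.3 km = -12.87°C, so T = 18.43°C.
Environment:
  Environment to 2400 m: -10.9 × 1.3 km = -14.17°C, so T = 17.13°C.
T_parcel − T_env = 18.43 − 17.13 = +1.3°C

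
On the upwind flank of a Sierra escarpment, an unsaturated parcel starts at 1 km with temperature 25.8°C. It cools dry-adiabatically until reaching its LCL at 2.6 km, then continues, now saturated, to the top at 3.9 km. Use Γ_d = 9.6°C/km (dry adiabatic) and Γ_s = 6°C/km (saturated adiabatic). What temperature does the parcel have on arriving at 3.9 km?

1000 → 2600 m (dry, 9.6°C/km): ΔT = -9.6 × 1.6 = -15.36°C → T = 10.44°C
2600 → 3900 m (saturated, 6°C/km): ΔT = -6 × 1.3 = -7.8°C → T = 2.64°C

2.64°C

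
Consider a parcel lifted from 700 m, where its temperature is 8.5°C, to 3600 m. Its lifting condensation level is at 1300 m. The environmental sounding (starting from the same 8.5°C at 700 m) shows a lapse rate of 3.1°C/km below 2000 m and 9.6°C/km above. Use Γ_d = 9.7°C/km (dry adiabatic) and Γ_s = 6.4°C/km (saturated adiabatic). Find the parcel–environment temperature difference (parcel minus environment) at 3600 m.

Parcel:
  From 700 m to 1300 m (dry): cools by 9.7 × 0.6 = 5.82°C, giving 2.68°C.
  From 1300 m to 3600 m (saturated): cools by 6.4 × 2.3 = 14.72°C, giving -12.04°C.
Environment:
  From 700 m to 2000 m (environment, lower layer): cools by 3.1 × 1.3 = 4.03°C, giving 4.47°C.
  From 2000 m to 3600 m (environment, upper layer): cools by 9.6 × 1.6 = 15.36°C, giving -10.89°C.
T_parcel − T_env = -12.04 − (-10.89) = -1.15°C

-1.15°C (parcel cooler than environment)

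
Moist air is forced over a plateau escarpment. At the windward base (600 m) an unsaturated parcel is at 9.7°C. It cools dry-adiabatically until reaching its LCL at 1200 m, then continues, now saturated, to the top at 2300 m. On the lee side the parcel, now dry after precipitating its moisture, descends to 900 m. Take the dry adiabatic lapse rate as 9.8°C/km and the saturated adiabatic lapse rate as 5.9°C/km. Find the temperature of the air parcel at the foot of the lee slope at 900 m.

11.05°C

From 600 m to 1200 m (dry): cools by 9.8 × 0.6 = 5.88°C, giving 3.82°C.
From 1200 m to 2300 m (saturated): cools by 5.9 × 1.1 = 6.49°C, giving -2.67°C.
From 2300 m to 900 m (dry descent): warms by 9.8 × 1.4 = 13.72°C, giving 11.05°C.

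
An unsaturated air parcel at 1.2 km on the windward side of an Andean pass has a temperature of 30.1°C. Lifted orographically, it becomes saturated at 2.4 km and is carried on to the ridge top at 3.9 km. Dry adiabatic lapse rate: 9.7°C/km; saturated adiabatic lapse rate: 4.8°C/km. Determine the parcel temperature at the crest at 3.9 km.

11.26°C

1200 → 2400 m (dry, 9.7°C/km): ΔT = -9.7 × 1.2 = -11.64°C → T = 18.46°C
2400 → 3900 m (saturated, 4.8°C/km): ΔT = -4.8 × 1.5 = -7.2°C → T = 11.26°C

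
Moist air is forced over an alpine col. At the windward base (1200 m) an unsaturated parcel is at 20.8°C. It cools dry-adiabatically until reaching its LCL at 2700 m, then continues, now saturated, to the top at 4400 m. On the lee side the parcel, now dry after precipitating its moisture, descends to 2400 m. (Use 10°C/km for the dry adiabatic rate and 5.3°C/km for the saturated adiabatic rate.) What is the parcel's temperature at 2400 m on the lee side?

16.79°C

Dry to 2700 m: -10 × 1.5 km = -15°C, so T = 5.8°C.
Saturated to 4400 m: -5.3 × 1.7 km = -9.01°C, so T = -3.21°C.
Dry descent to 2400 m: +10 × 2 km = +20°C, so T = 16.79°C.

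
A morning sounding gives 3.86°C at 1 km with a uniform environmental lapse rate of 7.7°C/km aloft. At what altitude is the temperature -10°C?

Height above start = (3.86 − (-10)) / 7.7 = 1.8 km
Altitude = 1000 m + 1800 m = 2800 m

2.8 km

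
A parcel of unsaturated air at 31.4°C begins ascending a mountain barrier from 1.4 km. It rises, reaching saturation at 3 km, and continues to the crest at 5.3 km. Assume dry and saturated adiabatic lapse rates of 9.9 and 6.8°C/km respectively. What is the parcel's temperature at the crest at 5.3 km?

-0.08°C

1400 → 3000 m (dry, 9.9°C/km): ΔT = -9.9 × 1.6 = -15.84°C → T = 15.56°C
3000 → 5300 m (saturated, 6.8°C/km): ΔT = -6.8 × 2.3 = -15.64°C → T = -0.08°C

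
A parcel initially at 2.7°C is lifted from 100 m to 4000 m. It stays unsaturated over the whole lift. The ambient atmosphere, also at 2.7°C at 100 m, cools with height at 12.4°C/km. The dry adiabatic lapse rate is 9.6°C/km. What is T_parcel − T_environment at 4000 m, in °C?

Parcel:
  100 → 4000 m (dry, 9.6°C/km): ΔT = -9.6 × 3.9 = -37.44°C → T = -34.74°C
Environment:
  100 → 4000 m (environment, 12.4°C/km): ΔT = -12.4 × 3.9 = -48.36°C → T = -45.66°C
T_parcel − T_env = -34.74 − (-45.66) = +10.92°C

+10.92°C (parcel warmer than environment)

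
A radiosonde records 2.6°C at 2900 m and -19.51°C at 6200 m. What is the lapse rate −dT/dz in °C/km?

Γ = −ΔT/Δz = (2.6 − (-19.51)) / (6200 − 2900) m
  = 22.11°C / 3.3 km = 6.7°C/km

6.7°C/km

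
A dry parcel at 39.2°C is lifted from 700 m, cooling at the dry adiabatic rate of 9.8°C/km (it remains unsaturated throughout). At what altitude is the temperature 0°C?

4700 m

Height above start = (39.2 − 0) / 9.8 = 4 km
Altitude = 700 m + 4000 m = 4700 m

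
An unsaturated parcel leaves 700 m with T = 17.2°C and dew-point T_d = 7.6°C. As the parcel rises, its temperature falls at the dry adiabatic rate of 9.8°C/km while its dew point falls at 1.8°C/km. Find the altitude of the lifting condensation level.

1900 m

T and T_d converge at 9.8 − 1.8 = 8°C per km
Height above start = (17.2 − 7.6) / 8 = 1.2 km
LCL altitude = 700 m + 1200 m = 1900 m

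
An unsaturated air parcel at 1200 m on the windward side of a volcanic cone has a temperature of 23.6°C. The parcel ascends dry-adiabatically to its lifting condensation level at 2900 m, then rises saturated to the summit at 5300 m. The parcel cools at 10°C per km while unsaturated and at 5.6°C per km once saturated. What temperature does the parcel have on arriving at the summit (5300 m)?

-6.84°C

Dry to 2900 m: -10 × 1.7 km = -17°C, so T = 6.6°C.
Saturated to 5300 m: -5.6 × 2.4 km = -13.44°C, so T = -6.84°C.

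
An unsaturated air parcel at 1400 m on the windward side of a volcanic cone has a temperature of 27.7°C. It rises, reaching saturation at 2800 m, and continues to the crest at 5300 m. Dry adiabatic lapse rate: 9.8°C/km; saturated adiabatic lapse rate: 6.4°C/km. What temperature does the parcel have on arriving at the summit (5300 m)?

From 1400 m to 2800 m (dry): cools by 9.8 × 1.4 = 13.72°C, giving 13.98°C.
From 2800 m to 5300 m (saturated): cools by 6.4 × 2.5 = 16°C, giving -2.02°C.

-2.02°C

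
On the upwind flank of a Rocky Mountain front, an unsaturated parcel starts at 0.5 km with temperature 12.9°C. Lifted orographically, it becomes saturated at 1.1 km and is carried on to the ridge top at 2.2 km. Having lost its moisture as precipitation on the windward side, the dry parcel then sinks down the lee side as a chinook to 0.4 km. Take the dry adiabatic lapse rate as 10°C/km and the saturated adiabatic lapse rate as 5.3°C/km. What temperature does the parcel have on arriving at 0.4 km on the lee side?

500 → 1100 m (dry, 10°C/km): ΔT = -10 × 0.6 = -6°C → T = 6.9°C
1100 → 2200 m (saturated, 5.3°C/km): ΔT = -5.3 × 1.1 = -5.83°C → T = 1.07°C
2200 → 400 m (dry descent, 10°C/km): ΔT = +10 × 1.8 = +18°C → T = 19.07°C

19.07°C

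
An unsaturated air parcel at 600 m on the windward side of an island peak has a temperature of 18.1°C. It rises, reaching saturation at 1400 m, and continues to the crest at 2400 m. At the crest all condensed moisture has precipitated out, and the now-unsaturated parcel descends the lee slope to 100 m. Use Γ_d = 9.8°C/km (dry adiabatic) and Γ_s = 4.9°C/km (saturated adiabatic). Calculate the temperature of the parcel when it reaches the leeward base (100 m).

600 → 1400 m (dry, 9.8°C/km): ΔT = -9.8 × 0.8 = -7.84°C → T = 10.26°C
1400 → 2400 m (saturated, 4.9°C/km): ΔT = -4.9 × 1 = -4.9°C → T = 5.36°C
2400 → 100 m (dry descent, 9.8°C/km): ΔT = +9.8 × 2.3 = +22.54°C → T = 27.9°C

27.9°C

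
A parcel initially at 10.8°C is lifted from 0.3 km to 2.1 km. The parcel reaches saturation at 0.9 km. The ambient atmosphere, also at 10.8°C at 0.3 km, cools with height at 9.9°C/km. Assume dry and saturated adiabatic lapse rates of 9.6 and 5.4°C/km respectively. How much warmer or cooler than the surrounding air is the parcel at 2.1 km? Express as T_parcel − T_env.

+5.58°C (parcel warmer than environment)

Parcel:
  Dry to 900 m: -9.6 × 0.6 km = -5.76°C, so T = 5.04°C.
  Saturated to 2100 m: -5.4 × 1.2 km = -6.48°C, so T = -1.44°C.
Environment:
  Environment to 2100 m: -9.9 × 1.8 km = -17.82°C, so T = -7.02°C.
T_parcel − T_env = -1.44 − (-7.02) = +5.58°C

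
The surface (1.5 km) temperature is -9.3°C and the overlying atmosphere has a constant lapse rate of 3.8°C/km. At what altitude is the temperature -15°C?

3 km

Height above start = (-9.3 − (-15)) / 3.8 = 1.5 km
Altitude = 1500 m + 1500 m = 3000 m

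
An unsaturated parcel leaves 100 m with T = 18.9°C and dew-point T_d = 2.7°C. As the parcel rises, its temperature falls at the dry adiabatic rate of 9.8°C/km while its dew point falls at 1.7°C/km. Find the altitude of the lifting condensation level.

T and T_d converge at 9.8 − 1.7 = 8.1°C per km
Height above start = (18.9 − 2.7) / 8.1 = 2 km
LCL altitude = 100 m + 2000 m = 2100 m

2100 m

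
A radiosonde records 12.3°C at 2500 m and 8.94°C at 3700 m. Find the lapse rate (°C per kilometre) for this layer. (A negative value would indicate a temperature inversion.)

2.8°C/km

Γ = −ΔT/Δz = (12.3 − 8.94) / (3700 − 2500) m
  = 3.36°C / 1.2 km = 2.8°C/km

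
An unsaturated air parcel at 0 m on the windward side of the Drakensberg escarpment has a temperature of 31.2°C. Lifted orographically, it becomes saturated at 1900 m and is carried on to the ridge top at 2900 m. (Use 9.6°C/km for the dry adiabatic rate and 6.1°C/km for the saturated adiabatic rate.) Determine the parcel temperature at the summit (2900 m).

6.86°C

0–1900 m, dry: Δz = 1.9 km ⇒ ΔT = -18.24°C; T = 12.96°C
1900–2900 m, saturated: Δz = 1 km ⇒ ΔT = -6.1°C; T = 6.86°C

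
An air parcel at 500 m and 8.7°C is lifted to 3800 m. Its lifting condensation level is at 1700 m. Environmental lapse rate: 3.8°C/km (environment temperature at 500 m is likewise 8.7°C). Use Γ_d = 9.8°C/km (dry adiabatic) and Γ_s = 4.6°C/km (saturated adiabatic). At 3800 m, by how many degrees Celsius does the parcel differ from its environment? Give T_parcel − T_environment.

Parcel:
  500–1700 m, dry: Δz = 1.2 km ⇒ ΔT = -11.76°C; T = -3.06°C
  1700–3800 m, saturated: Δz = 2.1 km ⇒ ΔT = -9.66°C; T = -12.72°C
Environment:
  500–3800 m, environment: Δz = 3.3 km ⇒ ΔT = -12.54°C; T = -3.84°C
T_parcel − T_env = -12.72 − (-3.84) = -8.88°C

-8.88°C (parcel cooler than environment)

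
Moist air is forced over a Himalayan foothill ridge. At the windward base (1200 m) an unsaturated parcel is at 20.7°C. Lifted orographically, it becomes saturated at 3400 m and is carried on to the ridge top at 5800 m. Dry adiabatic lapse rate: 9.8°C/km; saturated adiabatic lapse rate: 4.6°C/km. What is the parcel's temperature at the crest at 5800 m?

Dry to 3400 m: -9.8 × 2.2 km = -21.56°C, so T = -0.86°C.
Saturated to 5800 m: -4.6 × 2.4 km = -11.04°C, so T = -11.9°C.

-11.9°C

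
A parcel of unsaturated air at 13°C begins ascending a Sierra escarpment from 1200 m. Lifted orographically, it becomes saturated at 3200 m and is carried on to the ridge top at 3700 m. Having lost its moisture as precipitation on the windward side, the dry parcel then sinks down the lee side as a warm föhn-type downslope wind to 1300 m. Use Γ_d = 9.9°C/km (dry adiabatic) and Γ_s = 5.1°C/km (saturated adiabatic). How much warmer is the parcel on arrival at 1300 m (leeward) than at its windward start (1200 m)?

Dry to 3200 m: -9.9 × 2 km = -19.8°C, so T = -6.8°C.
Saturated to 3700 m: -5.1 × 0.5 km = -2.55°C, so T = -9.35°C.
Dry descent to 1300 m: +9.9 × 2.4 km = +23.76°C, so T = 14.41°C.
Net change vs windward start: 14.41 − 13 = +1.41°C

+1.41°C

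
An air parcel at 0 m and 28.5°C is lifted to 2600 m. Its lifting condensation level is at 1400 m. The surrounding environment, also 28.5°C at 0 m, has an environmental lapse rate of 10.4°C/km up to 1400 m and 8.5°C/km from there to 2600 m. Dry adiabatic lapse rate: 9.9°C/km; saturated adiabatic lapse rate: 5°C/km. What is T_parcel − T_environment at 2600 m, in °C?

Parcel:
  0 → 1400 m (dry, 9.9°C/km): ΔT = -9.9 × 1.4 = -13.86°C → T = 14.64°C
  1400 → 2600 m (saturated, 5°C/km): ΔT = -5 × 1.2 = -6°C → T = 8.64°C
Environment:
  0 → 1400 m (environment, lower layer, 10.4°C/km): ΔT = -10.4 × 1.4 = -14.56°C → T = 13.94°C
  1400 → 2600 m (environment, upper layer, 8.5°C/km): ΔT = -8.5 × 1.2 = -10.2°C → T = 3.74°C
T_parcel − T_env = 8.64 − 3.74 = +4.9°C

+4.9°C (parcel warmer than environment)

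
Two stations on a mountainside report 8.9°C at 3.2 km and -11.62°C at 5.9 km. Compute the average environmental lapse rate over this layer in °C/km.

Γ = −ΔT/Δz = (8.9 − (-11.62)) / (5900 − 3200) m
  = 20.52°C / 2.7 km = 7.6°C/km

7.6°C/km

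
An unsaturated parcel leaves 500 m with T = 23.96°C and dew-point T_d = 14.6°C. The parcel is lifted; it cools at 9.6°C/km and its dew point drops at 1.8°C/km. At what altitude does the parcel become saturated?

T and T_d converge at 9.6 − 1.8 = 7.8°C per km
Height above start = (23.96 − 14.6) / 7.8 = 1.2 km
LCL altitude = 500 m + 1200 m = 1700 m

1700 m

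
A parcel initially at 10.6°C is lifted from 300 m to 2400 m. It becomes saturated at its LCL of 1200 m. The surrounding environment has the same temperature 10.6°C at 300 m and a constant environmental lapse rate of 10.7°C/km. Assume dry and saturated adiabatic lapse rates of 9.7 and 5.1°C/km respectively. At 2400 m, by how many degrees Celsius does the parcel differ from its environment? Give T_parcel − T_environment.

+7.62°C (parcel warmer than environment)

Parcel:
  From 300 m to 1200 m (dry): cools by 9.7 × 0.9 = 8.73°C, giving 1.87°C.
  From 1200 m to 2400 m (saturated): cools by 5.1 × 1.2 = 6.12°C, giving -4.25°C.
Environment:
  From 300 m to 2400 m (environment): cools by 10.7 × 2.1 = 22.47°C, giving -11.87°C.
T_parcel − T_env = -4.25 − (-11.87) = +7.62°C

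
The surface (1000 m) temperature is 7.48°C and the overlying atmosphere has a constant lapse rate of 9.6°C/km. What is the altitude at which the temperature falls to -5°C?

2300 m

Height above start = (7.48 − (-5)) / 9.6 = 1.3 km
Altitude = 1000 m + 1300 m = 2300 m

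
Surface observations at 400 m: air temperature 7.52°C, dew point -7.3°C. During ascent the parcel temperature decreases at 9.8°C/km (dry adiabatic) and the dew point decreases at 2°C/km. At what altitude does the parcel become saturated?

2300 m

T and T_d converge at 9.8 − 2 = 7.8°C per km
Height above start = (7.52 − (-7.3)) / 7.8 = 1.9 km
LCL altitude = 400 m + 1900 m = 2300 m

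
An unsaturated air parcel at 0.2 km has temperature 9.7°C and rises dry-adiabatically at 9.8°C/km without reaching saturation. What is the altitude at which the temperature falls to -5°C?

Height above start = (9.7 − (-5)) / 9.8 = 1.5 km
Altitude = 200 m + 1500 m = 1700 m

1.7 km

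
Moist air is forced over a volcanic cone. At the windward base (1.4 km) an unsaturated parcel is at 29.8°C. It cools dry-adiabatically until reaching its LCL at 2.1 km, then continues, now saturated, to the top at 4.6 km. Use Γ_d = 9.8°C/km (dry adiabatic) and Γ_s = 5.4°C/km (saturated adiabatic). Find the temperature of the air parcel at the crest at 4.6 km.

9.44°C

1400–2100 m, dry: Δz = 0.7 km ⇒ ΔT = -6.86°C; T = 22.94°C
2100–4600 m, saturated: Δz = 2.5 km ⇒ ΔT = -13.5°C; T = 9.44°C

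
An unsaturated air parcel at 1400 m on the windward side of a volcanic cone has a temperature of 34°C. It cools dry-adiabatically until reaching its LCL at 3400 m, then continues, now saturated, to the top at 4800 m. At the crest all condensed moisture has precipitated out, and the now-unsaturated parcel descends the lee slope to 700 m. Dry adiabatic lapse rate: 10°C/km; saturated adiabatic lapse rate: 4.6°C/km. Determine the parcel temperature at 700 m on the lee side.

48.56°C

1400–3400 m, dry: Δz = 2 km ⇒ ΔT = -20°C; T = 14°C
3400–4800 m, saturated: Δz = 1.4 km ⇒ ΔT = -6.44°C; T = 7.56°C
4800–700 m, dry descent: Δz = 4.1 km ⇒ ΔT = +41°C; T = 48.56°C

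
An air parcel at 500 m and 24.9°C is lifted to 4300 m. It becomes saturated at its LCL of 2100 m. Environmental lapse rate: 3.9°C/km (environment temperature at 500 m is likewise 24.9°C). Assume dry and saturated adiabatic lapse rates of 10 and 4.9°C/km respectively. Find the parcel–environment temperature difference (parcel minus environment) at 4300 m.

-11.96°C (parcel cooler than environment)

Parcel:
  500 → 2100 m (dry, 10°C/km): ΔT = -10 × 1.6 = -16°C → T = 8.9°C
  2100 → 4300 m (saturated, 4.9°C/km): ΔT = -4.9 × 2.2 = -10.78°C → T = -1.88°C
Environment:
  500 → 4300 m (environment, 3.9°C/km): ΔT = -3.9 × 3.8 = -14.82°C → T = 10.08°C
T_parcel − T_env = -1.88 − 10.08 = -11.96°C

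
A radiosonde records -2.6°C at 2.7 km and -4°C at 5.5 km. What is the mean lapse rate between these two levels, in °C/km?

Γ = −ΔT/Δz = (-2.6 − (-4)) / (5500 − 2700) m
  = 1.4°C / 2.8 km = 0.5°C/km

0.5°C/km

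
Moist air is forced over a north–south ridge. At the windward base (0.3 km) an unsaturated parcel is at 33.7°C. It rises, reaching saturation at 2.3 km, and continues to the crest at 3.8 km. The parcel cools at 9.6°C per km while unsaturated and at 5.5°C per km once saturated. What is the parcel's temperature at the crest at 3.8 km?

6.25°C

300 → 2300 m (dry, 9.6°C/km): ΔT = -9.6 × 2 = -19.2°C → T = 14.5°C
2300 → 3800 m (saturated, 5.5°C/km): ΔT = -5.5 × 1.5 = -8.25°C → T = 6.25°C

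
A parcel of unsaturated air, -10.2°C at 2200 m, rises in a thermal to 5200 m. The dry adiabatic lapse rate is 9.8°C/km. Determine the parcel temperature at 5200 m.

2200–5200 m, dry adiabatic: Δz = 3 km ⇒ ΔT = -29.4°C; T = -39.6°C

-39.6°C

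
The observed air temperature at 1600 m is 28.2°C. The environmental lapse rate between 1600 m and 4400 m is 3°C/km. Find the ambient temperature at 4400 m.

19.8°C

1600–4400 m, environmental: Δz = 2.8 km ⇒ ΔT = -8.4°C; T = 19.8°C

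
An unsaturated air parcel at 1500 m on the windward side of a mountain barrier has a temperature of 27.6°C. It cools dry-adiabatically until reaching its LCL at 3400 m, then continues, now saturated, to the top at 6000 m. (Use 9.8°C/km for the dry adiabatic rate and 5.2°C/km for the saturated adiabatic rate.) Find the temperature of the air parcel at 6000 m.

-4.54°C

1500 → 3400 m (dry, 9.8°C/km): ΔT = -9.8 × 1.9 = -18.62°C → T = 8.98°C
3400 → 6000 m (saturated, 5.2°C/km): ΔT = -5.2 × 2.6 = -13.52°C → T = -4.54°C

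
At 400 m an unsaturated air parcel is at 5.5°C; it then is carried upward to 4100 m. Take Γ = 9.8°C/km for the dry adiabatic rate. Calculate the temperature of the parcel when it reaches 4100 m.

-30.76°C

400 → 4100 m (dry adiabatic, 9.8°C/km): ΔT = -9.8 × 3.7 = -36.26°C → T = -30.76°C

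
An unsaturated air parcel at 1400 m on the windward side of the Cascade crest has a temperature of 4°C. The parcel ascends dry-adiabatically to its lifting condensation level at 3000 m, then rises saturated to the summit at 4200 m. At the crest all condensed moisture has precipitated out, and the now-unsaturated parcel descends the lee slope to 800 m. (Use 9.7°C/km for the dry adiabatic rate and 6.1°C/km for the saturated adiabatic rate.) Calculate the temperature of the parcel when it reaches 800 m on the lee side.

1400–3000 m, dry: Δz = 1.6 km ⇒ ΔT = -15.52°C; T = -11.52°C
3000–4200 m, saturated: Δz = 1.2 km ⇒ ΔT = -7.32°C; T = -18.84°C
4200–800 m, dry descent: Δz = 3.4 km ⇒ ΔT = +32.98°C; T = 14.14°C

14.14°C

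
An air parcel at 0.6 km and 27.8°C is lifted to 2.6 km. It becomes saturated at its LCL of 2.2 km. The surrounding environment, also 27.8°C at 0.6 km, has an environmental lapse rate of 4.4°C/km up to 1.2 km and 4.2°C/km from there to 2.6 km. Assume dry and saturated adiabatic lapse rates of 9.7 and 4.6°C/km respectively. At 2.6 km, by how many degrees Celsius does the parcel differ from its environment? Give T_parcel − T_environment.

Parcel:
  600 → 2200 m (dry, 9.7°C/km): ΔT = -9.7 × 1.6 = -15.52°C → T = 12.28°C
  2200 → 2600 m (saturated, 4.6°C/km): ΔT = -4.6 × 0.4 = -1.84°C → T = 10.44°C
Environment:
  600 → 1200 m (environment, lower layer, 4.4°C/km): ΔT = -4.4 × 0.6 = -2.64°C → T = 25.16°C
  1200 → 2600 m (environment, upper layer, 4.2°C/km): ΔT = -4.2 × 1.4 = -5.88°C → T = 19.28°C
T_parcel − T_env = 10.44 − 19.28 = -8.84°C

-8.84°C (parcel cooler than environment)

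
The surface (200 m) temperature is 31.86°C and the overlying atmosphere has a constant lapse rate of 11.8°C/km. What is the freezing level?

2900 m

Height above start = (31.86 − 0) / 11.8 = 2.7 km
Altitude = 200 m + 2700 m = 2900 m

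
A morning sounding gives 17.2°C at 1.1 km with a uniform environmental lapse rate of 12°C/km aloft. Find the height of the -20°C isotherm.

4.2 km

Height above start = (17.2 − (-20)) / 12 = 3.1 km
Altitude = 1100 m + 3100 m = 4200 m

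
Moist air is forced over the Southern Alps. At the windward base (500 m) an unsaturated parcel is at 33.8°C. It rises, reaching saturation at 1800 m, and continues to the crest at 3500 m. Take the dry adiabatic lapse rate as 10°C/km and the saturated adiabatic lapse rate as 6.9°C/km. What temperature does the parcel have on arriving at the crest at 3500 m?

500 → 1800 m (dry, 10°C/km): ΔT = -10 × 1.3 = -13°C → T = 20.8°C
1800 → 3500 m (saturated, 6.9°C/km): ΔT = -6.9 × 1.7 = -11.73°C → T = 9.07°C

9.07°C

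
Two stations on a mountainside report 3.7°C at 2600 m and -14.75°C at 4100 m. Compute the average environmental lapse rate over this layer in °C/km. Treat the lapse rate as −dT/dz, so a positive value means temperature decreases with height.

12.3°C/km

Γ = −ΔT/Δz = (3.7 − (-14.75)) / (4100 − 2600) m
  = 18.45°C / 1.5 km = 12.3°C/km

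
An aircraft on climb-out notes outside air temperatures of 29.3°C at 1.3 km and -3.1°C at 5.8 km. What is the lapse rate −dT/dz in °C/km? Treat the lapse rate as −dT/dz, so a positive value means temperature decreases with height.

Γ = −ΔT/Δz = (29.3 − (-3.1)) / (5800 − 1300) m
  = 32.4°C / 4.5 km = 7.2°C/km

7.2°C/km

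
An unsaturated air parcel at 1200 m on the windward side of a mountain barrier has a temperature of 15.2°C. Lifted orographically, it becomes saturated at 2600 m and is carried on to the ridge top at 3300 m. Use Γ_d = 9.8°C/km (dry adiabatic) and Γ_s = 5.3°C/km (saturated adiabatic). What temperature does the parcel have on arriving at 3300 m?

-2.23°C

1200–2600 m, dry: Δz = 1.4 km ⇒ ΔT = -13.72°C; T = 1.48°C
2600–3300 m, saturated: Δz = 0.7 km ⇒ ΔT = -3.71°C; T = -2.23°C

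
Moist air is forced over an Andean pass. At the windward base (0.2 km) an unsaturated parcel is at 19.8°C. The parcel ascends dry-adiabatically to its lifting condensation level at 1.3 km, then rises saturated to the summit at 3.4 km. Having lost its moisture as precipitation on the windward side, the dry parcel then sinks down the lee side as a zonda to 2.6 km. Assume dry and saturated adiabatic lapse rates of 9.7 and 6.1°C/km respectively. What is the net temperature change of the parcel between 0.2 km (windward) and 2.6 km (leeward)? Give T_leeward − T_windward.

-15.72°C

Dry to 1300 m: -9.7 × 1.1 km = -10.67°C, so T = 9.13°C.
Saturated to 3400 m: -6.1 × 2.1 km = -12.81°C, so T = -3.68°C.
Dry descent to 2600 m: +9.7 × 0.8 km = +7.76°C, so T = 4.08°C.
Net change vs windward start: 4.08 − 19.8 = -15.72°C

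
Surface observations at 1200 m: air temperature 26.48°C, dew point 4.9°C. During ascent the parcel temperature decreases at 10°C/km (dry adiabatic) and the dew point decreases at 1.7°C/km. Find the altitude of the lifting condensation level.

3800 m

T and T_d converge at 10 − 1.7 = 8.3°C per km
Height above start = (26.48 − 4.9) / 8.3 = 2.6 km
LCL altitude = 1200 m + 2600 m = 3800 m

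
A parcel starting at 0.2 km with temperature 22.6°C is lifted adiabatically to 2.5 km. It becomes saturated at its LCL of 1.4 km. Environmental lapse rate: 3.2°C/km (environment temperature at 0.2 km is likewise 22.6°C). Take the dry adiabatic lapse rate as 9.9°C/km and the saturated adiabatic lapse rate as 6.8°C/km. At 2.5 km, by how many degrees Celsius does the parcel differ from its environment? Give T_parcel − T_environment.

Parcel:
  Dry to 1400 m: -9.9 × 1.2 km = -11.88°C, so T = 10.72°C.
  Saturated to 2500 m: -6.8 × 1.1 km = -7.48°C, so T = 3.24°C.
Environment:
  Environment to 2500 m: -3.2 × 2.3 km = -7.36°C, so T = 15.24°C.
T_parcel − T_env = 3.24 − 15.24 = -12°C

-12°C (parcel cooler than environment)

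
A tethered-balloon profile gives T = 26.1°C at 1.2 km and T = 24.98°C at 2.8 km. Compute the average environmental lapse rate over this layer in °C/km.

0.7°C/km

Γ = −ΔT/Δz = (26.1 − 24.98) / (2800 − 1200) m
  = 1.12°C / 1.6 km = 0.7°C/km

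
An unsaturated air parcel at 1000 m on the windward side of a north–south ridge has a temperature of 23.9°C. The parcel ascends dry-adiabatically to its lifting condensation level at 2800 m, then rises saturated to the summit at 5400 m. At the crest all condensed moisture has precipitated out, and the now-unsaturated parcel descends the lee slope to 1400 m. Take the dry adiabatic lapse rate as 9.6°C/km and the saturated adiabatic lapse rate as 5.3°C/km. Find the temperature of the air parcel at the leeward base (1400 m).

1000–2800 m, dry: Δz = 1.8 km ⇒ ΔT = -17.28°C; T = 6.62°C
2800–5400 m, saturated: Δz = 2.6 km ⇒ ΔT = -13.78°C; T = -7.16°C
5400–1400 m, dry descent: Δz = 4 km ⇒ ΔT = +38.4°C; T = 31.24°C

31.24°C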